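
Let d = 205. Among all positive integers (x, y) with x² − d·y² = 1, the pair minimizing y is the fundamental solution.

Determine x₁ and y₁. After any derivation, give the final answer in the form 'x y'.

√205 = [14; 3,6,1,4,1,6,3,28, …], period ℓ=8 (even) → k=7
a_0=14:  p_0=14·1+0=14,  q_0=14·0+1=1
a_1=3:  p_1=3·14+1=43,  q_1=3·1+0=3
…
a_4=4:  p_4=4·315+272=1532,  q_4=4·22+19=107
…
a_6=6:  p_6=6·1847+1532=12614,  q_6=6·129+107=881
a_7=3:  p_7=3·12614+1847=39689,  q_7=3·881+129=2772
fundamental: x₁=39689, y₁=2772  (since 1575216721 − 205·7683984 = 1)

39689 2772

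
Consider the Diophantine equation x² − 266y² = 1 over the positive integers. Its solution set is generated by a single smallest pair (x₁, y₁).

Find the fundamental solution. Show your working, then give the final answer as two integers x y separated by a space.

[16; 3,4,3,32] for √266; ℓ=4 ⇒ convergent index 3
i=0: a=16 ⇒ p=16, q=1
…
i=2: a=4 ⇒ p=212, q=13
i=3: a=3 ⇒ p=685, q=42
(x₁, y₁) = (685, 42);  685² − 266·42² = 1 ✓

685 42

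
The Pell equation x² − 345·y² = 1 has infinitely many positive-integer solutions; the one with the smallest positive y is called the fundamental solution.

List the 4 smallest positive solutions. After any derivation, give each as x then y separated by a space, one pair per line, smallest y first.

√345 → a₀=18, period (1,1,2,1,6,1,2,1,1,36); ℓ=10 even so k=9
i=0: a=18 ⇒ p=18, q=1
…
i=3: a=2 ⇒ p=93, q=5
…
i=5: a=6 ⇒ p=873, q=47
i=6: a=1 ⇒ p=1003, q=54
…
i=8: a=1 ⇒ p=3882, q=209
i=9: a=1 ⇒ p=6761, q=364
→ (6761, 364).  Check: 6761²=45711121, 345·364²=45711120, difference 1.
n=2: (6761,364)∘(6761,364) = (6761·6761+345·364·364, 6761·364+364·6761) = (91422241,4922008)
n=3: (91422241,4922008)∘(6761,364) = (6761·91422241+345·364·4922008, 6761·4922008+364·91422241) = (1236211536041,66555391812)
n=4: (1236211536041,66555391812)∘(6761,364) = (6761·1236211536041+345·364·66555391812, 6761·66555391812+364·1236211536041) = (16716052298924161,899962003159856)

6761 364
91422241 4922008
1236211536041 66555391812
16716052298924161 899962003159856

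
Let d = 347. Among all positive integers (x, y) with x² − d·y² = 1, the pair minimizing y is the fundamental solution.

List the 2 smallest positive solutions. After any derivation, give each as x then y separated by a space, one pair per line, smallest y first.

641602 34443
823306252807 44197395372

√347 = [18; 1,1,1,2,4,…,1,1,36, …], period ℓ=14 (even) → k=13
a_0=18:  p_0=18·1+0=18,  q_0=18·0+1=1
a_1=1:  p_1=1·18+1=19,  q_1=1·1+0=1
a_2=1:  p_2=1·19+18=37,  q_2=1·1+1=2
a_3=1:  p_3=1·37+19=56,  q_3=1·2+1=3
…
a_5=4:  p_5=4·149+56=652,  q_5=4·8+3=35
…
a_8=1:  p_8=1·14269+801=15070,  q_8=1·766+43=809
a_9=4:  p_9=4·15070+14269=74549,  q_9=4·809+766=4002
a_10=2:  p_10=2·74549+15070=164168,  q_10=2·4002+809=8813
…
a_12=1:  p_12=1·238717+164168=402885,  q_12=1·12815+8813=21628
a_13=1:  p_13=1·402885+238717=641602,  q_13=1·21628+12815=34443
fundamental: x₁=641602, y₁=34443  (since 411653126404 − 347·1186320249 = 1)
(x_2, y_2) = (641602·641602 + 347·34443·34443, 641602·34443 + 34443·641602) = (823306252807, 44197395372)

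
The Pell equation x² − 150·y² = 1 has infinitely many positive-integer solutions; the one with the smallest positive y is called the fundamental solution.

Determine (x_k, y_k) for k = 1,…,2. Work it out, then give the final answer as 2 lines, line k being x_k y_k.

49 4
4801 392

d=150: √d = [12; 4,24] (ℓ=2, even), read p_1/q_1
i=0: a=12 ⇒ p=12, q=1
i=1: a=4 ⇒ p=49, q=4
fundamental: x₁=49, y₁=4  (since 2401 − 150·16 = 1)
(49+4√150)^2 = 4801 + 392√150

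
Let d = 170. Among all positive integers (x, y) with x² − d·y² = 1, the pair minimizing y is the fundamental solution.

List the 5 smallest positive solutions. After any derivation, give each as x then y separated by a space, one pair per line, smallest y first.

√170 → a₀=13, period (26); ℓ=1 odd so k=1
a_0=13:  p_0=13·1+0=13,  q_0=13·0+1=1
a_1=26:  p_1=26·13+1=339,  q_1=26·1+0=26
fundamental: x₁=339, y₁=26  (since 114921 − 170·676 = 1)
n=2: (339,26)∘(339,26) = (339·339+170·26·26, 339·26+26·339) = (229841,17628)
n=3: (229841,17628)∘(339,26) = (339·229841+170·26·17628, 339·17628+26·229841) = (155831859,11951758)
n=4: (155831859,11951758)∘(339,26) = (339·155831859+170·26·11951758, 339·11951758+26·155831859) = (105653770561,8103274296)
n=5: (105653770561,8103274296)∘(339,26) = (339·105653770561+170·26·8103274296, 339·8103274296+26·105653770561) = (71633100608499,5494008020930)

339 26
229841 17628
155831859 11951758
105653770561 8103274296
71633100608499 5494008020930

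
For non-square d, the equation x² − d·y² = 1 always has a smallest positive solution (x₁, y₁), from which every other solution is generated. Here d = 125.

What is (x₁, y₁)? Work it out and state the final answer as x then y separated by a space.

930249 83204

d=125: √d = [11; 5,1,1,5,22] (ℓ=5, odd), read p_9/q_9
step 0: (11, 1)  from 11·(1,0) + (0,1)
…
step 3: (123, 11)  from 1·(67,6) + (56,5)
step 4: (682, 61)  from 5·(123,11) + (67,6)
…
step 6: (76317, 6826)  from 5·(15127,1353) + (682,61)
…
step 8: (167761, 15005)  from 1·(91444,8179) + (76317,6826)
step 9: (930249, 83204)  from 5·(167761,15005) + (91444,8179)
→ (930249, 83204).  Check: 930249²=865363202001, 125·83204²=865363202000, difference 1.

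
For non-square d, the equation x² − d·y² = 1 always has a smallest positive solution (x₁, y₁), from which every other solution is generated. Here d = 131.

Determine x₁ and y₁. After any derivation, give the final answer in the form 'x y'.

10610 927

√131 → a₀=11, period (2,4,11,4,2,22); ℓ=6 even so k=5
step 0: (11, 1)  from 11·(1,0) + (0,1)
…
step 3: (1156, 101)  from 11·(103,9) + (23,2)
step 4: (4727, 413)  from 4·(1156,101) + (103,9)
step 5: (10610, 927)  from 2·(4727,413) + (1156,101)
fundamental: x₁=10610, y₁=927  (since 112572100 − 131·859329 = 1)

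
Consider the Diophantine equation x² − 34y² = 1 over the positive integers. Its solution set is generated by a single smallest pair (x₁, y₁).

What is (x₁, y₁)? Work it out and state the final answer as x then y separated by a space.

d=34: √d = [5; 1,4,1,10] (ℓ=4, even), read p_3/q_3
step 0: (5, 1)  from 5·(1,0) + (0,1)
…
step 2: (29, 5)  from 4·(6,1) + (5,1)
step 3: (35, 6)  from 1·(29,5) + (6,1)
(x₁, y₁) = (35, 6);  35² − 34·6² = 1 ✓

35 6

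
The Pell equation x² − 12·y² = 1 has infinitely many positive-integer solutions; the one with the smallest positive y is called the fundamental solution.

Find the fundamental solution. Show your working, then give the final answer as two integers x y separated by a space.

7 2

d=12: √d = [3; 2,6] (ℓ=2, even), read p_1/q_1
k=0  a_k=3  p_k/q_k = 3/1
k=1  a_k=2  p_k/q_k = 7/2
→ (7, 2).  Check: 7²=49, 12·2²=48, difference 1.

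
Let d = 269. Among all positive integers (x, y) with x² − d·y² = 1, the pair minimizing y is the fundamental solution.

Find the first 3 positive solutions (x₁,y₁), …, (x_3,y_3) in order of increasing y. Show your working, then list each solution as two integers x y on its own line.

[16; 2,2,32] for √269; ℓ=3 ⇒ convergent index 5
k=0  a_k=16  p_k/q_k = 16/1
…
k=3  a_k=32  p_k/q_k = 2657/162
k=4  a_k=2  p_k/q_k = 5396/329
k=5  a_k=2  p_k/q_k = 13449/820
(x₁, y₁) = (13449, 820);  13449² − 269·820² = 1 ✓
n=2: (13449,820)∘(13449,820) = (13449·13449+269·820·820, 13449·820+820·13449) = (361751201,22056360)
n=3: (361751201,22056360)∘(13449,820) = (13449·361751201+269·820·22056360, 13449·22056360+820·361751201) = (9730383791049,593271970460)

13449 820
361751201 22056360
9730383791049 593271970460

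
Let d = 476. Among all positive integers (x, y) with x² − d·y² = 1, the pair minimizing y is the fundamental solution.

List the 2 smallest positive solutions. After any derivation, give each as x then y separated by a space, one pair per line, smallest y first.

28799 1320
1658764801 76029360

√476 = [21; 1,4,2,10,2,4,1,42, …], period ℓ=8 (even) → k=7
step 0: (21, 1)  from 21·(1,0) + (0,1)
step 1: (22, 1)  from 1·(21,1) + (1,0)
…
step 3: (240, 11)  from 2·(109,5) + (22,1)
step 4: (2509, 115)  from 10·(240,11) + (109,5)
step 5: (5258, 241)  from 2·(2509,115) + (240,11)
step 6: (23541, 1079)  from 4·(5258,241) + (2509,115)
step 7: (28799, 1320)  from 1·(23541,1079) + (5258,241)
(x₁, y₁) = (28799, 1320);  28799² − 476·1320² = 1 ✓
(x_2, y_2) = (28799·28799 + 476·1320·1320, 28799·1320 + 1320·28799) = (1658764801, 76029360)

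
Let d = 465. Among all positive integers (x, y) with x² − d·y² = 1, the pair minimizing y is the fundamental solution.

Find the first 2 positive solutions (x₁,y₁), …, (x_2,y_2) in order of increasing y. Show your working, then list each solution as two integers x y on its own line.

15871 736
503777281 23362112

√465 = [21; 1,1,3,2,2,2,3,1,1,42, …], period ℓ=10 (even) → k=9
k=0  a_k=21  p_k/q_k = 21/1
…
k=5  a_k=2  p_k/q_k = 841/39
…
k=7  a_k=3  p_k/q_k = 6922/321
k=8  a_k=1  p_k/q_k = 8949/415
k=9  a_k=1  p_k/q_k = 15871/736
fundamental: x₁=15871, y₁=736  (since 251888641 − 465·541696 = 1)
k=2:  x_2 = 15871·15871+465·736·736 = 503777281,  y_2 = 15871·736+736·15871 = 23362112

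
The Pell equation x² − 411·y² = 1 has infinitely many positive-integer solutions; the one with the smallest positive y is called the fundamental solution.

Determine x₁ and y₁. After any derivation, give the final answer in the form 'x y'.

49730 2453

√411 → a₀=20, period (3,1,1,1,19,1,1,1,3,40); ℓ=10 even so k=9
k=0  a_k=20  p_k/q_k = 20/1
…
k=2  a_k=1  p_k/q_k = 81/4
k=3  a_k=1  p_k/q_k = 142/7
…
k=6  a_k=1  p_k/q_k = 4602/227
…
k=8  a_k=1  p_k/q_k = 13583/670
k=9  a_k=3  p_k/q_k = 49730/2453
(x₁, y₁) = (49730, 2453);  49730² − 411·2453² = 1 ✓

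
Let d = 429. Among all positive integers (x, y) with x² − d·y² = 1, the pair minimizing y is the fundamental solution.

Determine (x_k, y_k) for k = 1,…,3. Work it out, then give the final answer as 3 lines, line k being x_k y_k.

1524095 73584
4645731138049 224298012960
14161071197688057215 683702960124468816

√429 → a₀=20, period (1,2,2,9,1,12,1,9,2,2,1,40); ℓ=12 even so k=11
k=0  a_k=20  p_k/q_k = 20/1
k=1  a_k=1  p_k/q_k = 21/1
…
k=3  a_k=2  p_k/q_k = 145/7
k=4  a_k=9  p_k/q_k = 1367/66
k=5  a_k=1  p_k/q_k = 1512/73
…
k=10  a_k=2  p_k/q_k = 1085636/52415
k=11  a_k=1  p_k/q_k = 1524095/73584
fundamental: x₁=1524095, y₁=73584  (since 2322865569025 − 429·5414605056 = 1)
(1524095+73584√429)^2 = 4645731138049 + 224298012960√429
(1524095+73584√429)^3 = 14161071197688057215 + 683702960124468816√429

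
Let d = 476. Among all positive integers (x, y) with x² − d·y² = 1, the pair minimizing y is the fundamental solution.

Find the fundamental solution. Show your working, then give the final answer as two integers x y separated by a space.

28799 1320

[21; 1,4,2,10,2,4,1,42] for √476; ℓ=8 ⇒ convergent index 7
i=0: a=21 ⇒ p=21, q=1
i=1: a=1 ⇒ p=22, q=1
i=2: a=4 ⇒ p=109, q=5
…
i=4: a=10 ⇒ p=2509, q=115
i=5: a=2 ⇒ p=5258, q=241
i=6: a=4 ⇒ p=23541, q=1079
i=7: a=1 ⇒ p=28799, q=1320
(x₁, y₁) = (28799, 1320);  28799² − 476·1320² = 1 ✓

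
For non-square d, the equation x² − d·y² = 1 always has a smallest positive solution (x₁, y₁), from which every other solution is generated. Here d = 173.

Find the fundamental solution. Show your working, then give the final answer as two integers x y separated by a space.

d=173: √d = [13; 6,1,1,6,26] (ℓ=5, odd), read p_9/q_9
i=0: a=13 ⇒ p=13, q=1
…
i=5: a=26 ⇒ p=29239, q=2223
i=6: a=6 ⇒ p=176552, q=13423
…
i=8: a=1 ⇒ p=382343, q=29069
i=9: a=6 ⇒ p=2499849, q=190060
(x₁, y₁) = (2499849, 190060);  2499849² − 173·190060² = 1 ✓

2499849 190060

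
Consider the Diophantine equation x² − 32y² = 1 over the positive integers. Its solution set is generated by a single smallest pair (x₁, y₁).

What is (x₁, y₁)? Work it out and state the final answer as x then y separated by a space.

√32 = [5; 1,1,1,10, …], period ℓ=4 (even) → k=3
i=0: a=5 ⇒ p=5, q=1
i=1: a=1 ⇒ p=6, q=1
i=2: a=1 ⇒ p=11, q=2
i=3: a=1 ⇒ p=17, q=3
fundamental: x₁=17, y₁=3  (since 289 − 32·9 = 1)

17 3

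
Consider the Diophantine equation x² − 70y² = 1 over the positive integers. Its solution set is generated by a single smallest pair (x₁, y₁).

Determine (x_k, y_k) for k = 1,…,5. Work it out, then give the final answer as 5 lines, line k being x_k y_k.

√70 = [8; 2,1,2,1,2,16, …], period ℓ=6 (even) → k=5
i=0: a=8 ⇒ p=8, q=1
…
i=2: a=1 ⇒ p=25, q=3
i=3: a=2 ⇒ p=67, q=8
i=4: a=1 ⇒ p=92, q=11
i=5: a=2 ⇒ p=251, q=30
→ (251, 30).  Check: 251²=63001, 70·30²=63000, difference 1.
(251+30√70)^2 = 126001 + 15060√70
(251+30√70)^3 = 63252251 + 7560090√70
(251+30√70)^4 = 31752504001 + 3795150120√70
(251+30√70)^5 = 15939693756251 + 1905157800150√70

251 30
126001 15060
63252251 7560090
31752504001 3795150120
15939693756251 1905157800150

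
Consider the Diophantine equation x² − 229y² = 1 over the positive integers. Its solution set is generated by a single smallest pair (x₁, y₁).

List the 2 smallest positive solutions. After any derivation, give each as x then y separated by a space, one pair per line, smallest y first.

d=229: √d = [15; 7,1,1,7,30] (ℓ=5, odd), read p_9/q_9
i=0: a=15 ⇒ p=15, q=1
…
i=2: a=1 ⇒ p=121, q=8
…
i=8: a=1 ⇒ p=776325, q=51301
i=9: a=7 ⇒ p=5848201, q=386460
fundamental: x₁=5848201, y₁=386460  (since 34201454936401 − 229·149351331600 = 1)
k=2:  x_2 = 5848201·5848201+229·386460·386460 = 68402909872801,  y_2 = 5848201·386460+386460·5848201 = 4520191516920

5848201 386460
68402909872801 4520191516920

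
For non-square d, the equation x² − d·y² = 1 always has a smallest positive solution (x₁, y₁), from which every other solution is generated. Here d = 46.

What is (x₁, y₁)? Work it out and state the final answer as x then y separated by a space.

24335 3588

d=46: √d = [6; 1,3,1,1,2,6,2,1,1,3,1,12] (ℓ=12, even), read p_11/q_11
step 0: (6, 1)  from 6·(1,0) + (0,1)
step 1: (7, 1)  from 1·(6,1) + (1,0)
step 2: (27, 4)  from 3·(7,1) + (6,1)
step 3: (34, 5)  from 1·(27,4) + (7,1)
…
step 5: (156, 23)  from 2·(61,9) + (34,5)
step 6: (997, 147)  from 6·(156,23) + (61,9)
step 7: (2150, 317)  from 2·(997,147) + (156,23)
step 8: (3147, 464)  from 1·(2150,317) + (997,147)
…
step 10: (19038, 2807)  from 3·(5297,781) + (3147,464)
step 11: (24335, 3588)  from 1·(19038,2807) + (5297,781)
fundamental: x₁=24335, y₁=3588  (since 592192225 − 46·12873744 = 1)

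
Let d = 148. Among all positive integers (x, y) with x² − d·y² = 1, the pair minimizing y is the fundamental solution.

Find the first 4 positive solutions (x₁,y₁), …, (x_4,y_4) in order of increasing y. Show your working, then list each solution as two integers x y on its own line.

√148 → a₀=12, period (6,24); ℓ=2 even so k=1
a_0=12:  p_0=12·1+0=12,  q_0=12·0+1=1
a_1=6:  p_1=6·12+1=73,  q_1=6·1+0=6
fundamental: x₁=73, y₁=6  (since 5329 − 148·36 = 1)
(x_2, y_2) = (73·73 + 148·6·6, 73·6 + 6·73) = (10657, 876)
(x_3, y_3) = (73·10657 + 148·6·876, 73·876 + 6·10657) = (1555849, 127890)
(x_4, y_4) = (73·1555849 + 148·6·127890, 73·127890 + 6·1555849) = (227143297, 18671064)

73 6
10657 876
1555849 127890
227143297 18671064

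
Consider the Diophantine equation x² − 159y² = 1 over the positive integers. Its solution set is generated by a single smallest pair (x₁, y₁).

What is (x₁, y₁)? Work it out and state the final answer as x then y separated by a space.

d=159: √d = [12; 1,1,1,1,3,1,1,1,1,24] (ℓ=10, even), read p_9/q_9
k=0  a_k=12  p_k/q_k = 12/1
…
k=2  a_k=1  p_k/q_k = 25/2
…
k=4  a_k=1  p_k/q_k = 63/5
…
k=7  a_k=1  p_k/q_k = 517/41
k=8  a_k=1  p_k/q_k = 807/64
k=9  a_k=1  p_k/q_k = 1324/105
(x₁, y₁) = (1324, 105);  1324² − 159·105² = 1 ✓

1324 105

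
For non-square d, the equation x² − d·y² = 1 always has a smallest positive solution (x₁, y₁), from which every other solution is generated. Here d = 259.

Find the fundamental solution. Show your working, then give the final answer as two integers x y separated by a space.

847225 52644

d=259: √d = [16; 10,1,2,3,4,3,2,1,10,32] (ℓ=10, even), read p_9/q_9
k=0  a_k=16  p_k/q_k = 16/1
…
k=3  a_k=2  p_k/q_k = 515/32
…
k=6  a_k=3  p_k/q_k = 23931/1487
k=7  a_k=2  p_k/q_k = 55265/3434
k=8  a_k=1  p_k/q_k = 79196/4921
k=9  a_k=10  p_k/q_k = 847225/52644
(x₁, y₁) = (847225, 52644);  847225² − 259·52644² = 1 ✓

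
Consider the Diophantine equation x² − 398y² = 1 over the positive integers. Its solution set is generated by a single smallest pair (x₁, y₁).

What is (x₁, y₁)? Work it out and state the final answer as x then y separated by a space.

[19; 1,18,1,38] for √398; ℓ=4 ⇒ convergent index 3
step 0: (19, 1)  from 19·(1,0) + (0,1)
step 1: (20, 1)  from 1·(19,1) + (1,0)
step 2: (379, 19)  from 18·(20,1) + (19,1)
step 3: (399, 20)  from 1·(379,19) + (20,1)
→ (399, 20).  Check: 399²=159201, 398·20²=159200, difference 1.

399 20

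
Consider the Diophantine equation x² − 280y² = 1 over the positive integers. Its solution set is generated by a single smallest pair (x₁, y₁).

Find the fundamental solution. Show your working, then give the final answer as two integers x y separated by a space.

[16; 1,2,1,2,1,32] for √280; ℓ=6 ⇒ convergent index 5
step 0: (16, 1)  from 16·(1,0) + (0,1)
step 1: (17, 1)  from 1·(16,1) + (1,0)
step 2: (50, 3)  from 2·(17,1) + (16,1)
…
step 4: (184, 11)  from 2·(67,4) + (50,3)
step 5: (251, 15)  from 1·(184,11) + (67,4)
fundamental: x₁=251, y₁=15  (since 63001 − 280·225 = 1)

251 15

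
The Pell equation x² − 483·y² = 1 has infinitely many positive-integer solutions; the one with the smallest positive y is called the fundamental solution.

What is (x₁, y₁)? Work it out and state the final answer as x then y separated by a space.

22 1

√483 = [21; 1,42, …], period ℓ=2 (even) → k=1
k=0  a_k=21  p_k/q_k = 21/1
k=1  a_k=1  p_k/q_k = 22/1
(x₁, y₁) = (22, 1);  22² − 483·1² = 1 ✓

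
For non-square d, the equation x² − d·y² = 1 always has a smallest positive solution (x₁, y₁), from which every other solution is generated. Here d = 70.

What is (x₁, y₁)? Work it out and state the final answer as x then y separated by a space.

√70 → a₀=8, period (2,1,2,1,2,16); ℓ=6 even so k=5
step 0: (8, 1)  from 8·(1,0) + (0,1)
…
step 2: (25, 3)  from 1·(17,2) + (8,1)
…
step 4: (92, 11)  from 1·(67,8) + (25,3)
step 5: (251, 30)  from 2·(92,11) + (67,8)
(x₁, y₁) = (251, 30);  251² − 70·30² = 1 ✓

251 30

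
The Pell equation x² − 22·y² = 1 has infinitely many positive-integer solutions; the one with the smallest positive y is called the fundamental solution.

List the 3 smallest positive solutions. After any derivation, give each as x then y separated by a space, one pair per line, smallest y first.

[4; 1,2,4,2,1,8] for √22; ℓ=6 ⇒ convergent index 5
step 0: (4, 1)  from 4·(1,0) + (0,1)
step 1: (5, 1)  from 1·(4,1) + (1,0)
step 2: (14, 3)  from 2·(5,1) + (4,1)
step 3: (61, 13)  from 4·(14,3) + (5,1)
step 4: (136, 29)  from 2·(61,13) + (14,3)
step 5: (197, 42)  from 1·(136,29) + (61,13)
→ (197, 42).  Check: 197²=38809, 22·42²=38808, difference 1.
(x_2, y_2) = (197·197 + 22·42·42, 197·42 + 42·197) = (77617, 16548)
(x_3, y_3) = (197·77617 + 22·42·16548, 197·16548 + 42·77617) = (30580901, 6519870)

197 42
77617 16548
30580901 6519870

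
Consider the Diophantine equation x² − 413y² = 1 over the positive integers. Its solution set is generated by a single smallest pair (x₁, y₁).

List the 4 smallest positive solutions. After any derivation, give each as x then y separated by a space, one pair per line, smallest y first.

√413 = [20; 3,9,1,4,1,9,3,40, …], period ℓ=8 (even) → k=7
step 0: (20, 1)  from 20·(1,0) + (0,1)
step 1: (61, 3)  from 3·(20,1) + (1,0)
…
step 5: (3719, 183)  from 1·(3089,152) + (630,31)
step 6: (36560, 1799)  from 9·(3719,183) + (3089,152)
step 7: (113399, 5580)  from 3·(36560,1799) + (3719,183)
(x₁, y₁) = (113399, 5580);  113399² − 413·5580² = 1 ✓
n=2: (113399,5580)∘(113399,5580) = (113399·113399+413·5580·5580, 113399·5580+5580·113399) = (25718666401,1265532840)
n=3: (25718666401,1265532840)∘(113399,5580) = (113399·25718666401+413·5580·1265532840, 113399·1265532840+5580·25718666401) = (5832942102300599,287020317040740)
n=4: (5832942102300599,287020317040740)∘(113399,5580) = (113399·5832942102300599+413·5580·287020317040740, 113399·287020317040740+5580·5832942102300599) = (1322899602891852585601,65095633862940217680)

113399 5580
25718666401 1265532840
5832942102300599 287020317040740
1322899602891852585601 65095633862940217680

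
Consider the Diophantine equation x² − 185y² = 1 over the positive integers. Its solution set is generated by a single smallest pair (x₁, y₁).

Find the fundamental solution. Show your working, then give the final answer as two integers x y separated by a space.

√185 → a₀=13, period (1,1,1,1,26); ℓ=5 odd so k=9
a_0=13:  p_0=13·1+0=13,  q_0=13·0+1=1
…
a_4=1:  p_4=1·41+27=68,  q_4=1·3+2=5
…
a_8=1:  p_8=1·3686+1877=5563,  q_8=1·271+138=409
a_9=1:  p_9=1·5563+3686=9249,  q_9=1·409+271=680
fundamental: x₁=9249, y₁=680  (since 85544001 − 185·462400 = 1)

9249 680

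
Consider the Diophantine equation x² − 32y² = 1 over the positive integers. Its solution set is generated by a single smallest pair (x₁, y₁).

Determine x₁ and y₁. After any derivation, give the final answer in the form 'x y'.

17 3

√32 = [5; 1,1,1,10, …], period ℓ=4 (even) → k=3
step 0: (5, 1)  from 5·(1,0) + (0,1)
…
step 2: (11, 2)  from 1·(6,1) + (5,1)
step 3: (17, 3)  from 1·(11,2) + (6,1)
fundamental: x₁=17, y₁=3  (since 289 − 32·9 = 1)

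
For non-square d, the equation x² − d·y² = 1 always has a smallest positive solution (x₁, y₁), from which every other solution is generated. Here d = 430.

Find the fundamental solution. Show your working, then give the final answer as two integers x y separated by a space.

2862251 138030

√430 → a₀=20, period (1,2,1,3,1,…,2,1,40); ℓ=14 even so k=13
k=0  a_k=20  p_k/q_k = 20/1
…
k=2  a_k=2  p_k/q_k = 62/3
…
k=12  a_k=2  p_k/q_k = 2107880/101651
k=13  a_k=1  p_k/q_k = 2862251/138030
fundamental: x₁=2862251, y₁=138030  (since 8192480787001 − 430·19052280900 = 1)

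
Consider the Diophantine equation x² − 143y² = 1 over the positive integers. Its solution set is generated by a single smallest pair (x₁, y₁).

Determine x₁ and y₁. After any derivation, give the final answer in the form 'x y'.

d=143: √d = [11; 1,22] (ℓ=2, even), read p_1/q_1
a_0=11:  p_0=11·1+0=11,  q_0=11·0+1=1
a_1=1:  p_1=1·11+1=12,  q_1=1·1+0=1
fundamental: x₁=12, y₁=1  (since 144 − 143·1 = 1)

12 1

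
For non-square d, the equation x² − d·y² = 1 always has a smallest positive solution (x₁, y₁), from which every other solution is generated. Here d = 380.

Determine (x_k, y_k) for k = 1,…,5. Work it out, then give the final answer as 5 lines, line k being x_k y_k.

39 2
3041 156
237159 12166
18495361 948792
1442400999 73993610

[19; 2,38] for √380; ℓ=2 ⇒ convergent index 1
k=0  a_k=19  p_k/q_k = 19/1
k=1  a_k=2  p_k/q_k = 39/2
fundamental: x₁=39, y₁=2  (since 1521 − 380·4 = 1)
(39+2√380)^2 = 3041 + 156√380
(39+2√380)^3 = 237159 + 12166√380
(39+2√380)^4 = 18495361 + 948792√380
(39+2√380)^5 = 1442400999 + 73993610√380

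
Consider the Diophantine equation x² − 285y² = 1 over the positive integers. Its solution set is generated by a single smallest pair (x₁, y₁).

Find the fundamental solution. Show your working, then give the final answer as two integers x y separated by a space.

2431 144

d=285: √d = [16; 1,7,2,7,1,32] (ℓ=6, even), read p_5/q_5
a_0=16:  p_0=16·1+0=16,  q_0=16·0+1=1
…
a_3=2:  p_3=2·135+17=287,  q_3=2·8+1=17
a_4=7:  p_4=7·287+135=2144,  q_4=7·17+8=127
a_5=1:  p_5=1·2144+287=2431,  q_5=1·127+17=144
→ (2431, 144).  Check: 2431²=5909761, 285·144²=5909760, difference 1.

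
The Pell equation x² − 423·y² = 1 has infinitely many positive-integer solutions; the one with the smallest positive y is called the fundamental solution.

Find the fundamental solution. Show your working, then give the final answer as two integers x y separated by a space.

d=423: √d = [20; 1,1,3,4,3,1,1,40] (ℓ=8, even), read p_7/q_7
k=0  a_k=20  p_k/q_k = 20/1
k=1  a_k=1  p_k/q_k = 21/1
k=2  a_k=1  p_k/q_k = 41/2
…
k=4  a_k=4  p_k/q_k = 617/30
k=5  a_k=3  p_k/q_k = 1995/97
k=6  a_k=1  p_k/q_k = 2612/127
k=7  a_k=1  p_k/q_k = 4607/224
(x₁, y₁) = (4607, 224);  4607² − 423·224² = 1 ✓

4607 224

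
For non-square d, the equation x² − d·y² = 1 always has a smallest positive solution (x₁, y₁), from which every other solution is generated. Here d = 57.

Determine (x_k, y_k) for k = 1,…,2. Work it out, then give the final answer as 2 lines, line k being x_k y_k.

√57 → a₀=7, period (1,1,4,1,1,14); ℓ=6 even so k=5
i=0: a=7 ⇒ p=7, q=1
i=1: a=1 ⇒ p=8, q=1
i=2: a=1 ⇒ p=15, q=2
i=3: a=4 ⇒ p=68, q=9
i=4: a=1 ⇒ p=83, q=11
i=5: a=1 ⇒ p=151, q=20
fundamental: x₁=151, y₁=20  (since 22801 − 57·400 = 1)
(151+20√57)^2 = 45601 + 6040√57

151 20
45601 6040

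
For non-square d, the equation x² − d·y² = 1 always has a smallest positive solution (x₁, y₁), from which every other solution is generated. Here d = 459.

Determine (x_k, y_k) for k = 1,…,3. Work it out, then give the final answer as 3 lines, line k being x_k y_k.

√459 = [21; 2,2,1,4,21,4,1,2,2,42, …], period ℓ=10 (even) → k=9
k=0  a_k=21  p_k/q_k = 21/1
…
k=2  a_k=2  p_k/q_k = 107/5
…
k=4  a_k=4  p_k/q_k = 707/33
k=5  a_k=21  p_k/q_k = 14997/700
k=6  a_k=4  p_k/q_k = 60695/2833
…
k=8  a_k=2  p_k/q_k = 212079/9899
k=9  a_k=2  p_k/q_k = 499850/23331
fundamental: x₁=499850, y₁=23331  (since 249850022500 − 459·544335561 = 1)
(x_2, y_2) = (499850·499850 + 459·23331·23331, 499850·23331 + 23331·499850) = (499700044999, 23324000700)
(x_3, y_3) = (499850·499700044999 + 459·23331·23324000700, 499850·23324000700 + 23331·499700044999) = (499550134985000450, 23317003499766669)

499850 23331
499700044999 23324000700
499550134985000450 23317003499766669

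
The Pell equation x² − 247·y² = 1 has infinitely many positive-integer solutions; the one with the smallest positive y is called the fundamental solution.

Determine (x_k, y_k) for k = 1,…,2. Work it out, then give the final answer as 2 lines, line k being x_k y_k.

85292 5427
14549450527 925759368

√247 → a₀=15, period (1,2,1,1,9,1,9,1,1,2,1,30); ℓ=12 even so k=11
k=0  a_k=15  p_k/q_k = 15/1
…
k=3  a_k=1  p_k/q_k = 63/4
…
k=7  a_k=9  p_k/q_k = 11520/733
…
k=10  a_k=2  p_k/q_k = 61089/3887
k=11  a_k=1  p_k/q_k = 85292/5427
(x₁, y₁) = (85292, 5427);  85292² − 247·5427² = 1 ✓
(x_2, y_2) = (85292·85292 + 247·5427·5427, 85292·5427 + 5427·85292) = (14549450527, 925759368)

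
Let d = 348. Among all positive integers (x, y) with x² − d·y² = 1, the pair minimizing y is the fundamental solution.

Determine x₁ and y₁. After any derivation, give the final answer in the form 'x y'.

1567 84

√348 → a₀=18, period (1,1,1,8,1,1,1,36); ℓ=8 even so k=7
i=0: a=18 ⇒ p=18, q=1
i=1: a=1 ⇒ p=19, q=1
i=2: a=1 ⇒ p=37, q=2
i=3: a=1 ⇒ p=56, q=3
i=4: a=8 ⇒ p=485, q=26
i=5: a=1 ⇒ p=541, q=29
i=6: a=1 ⇒ p=1026, q=55
i=7: a=1 ⇒ p=1567, q=84
(x₁, y₁) = (1567, 84);  1567² − 348·84² = 1 ✓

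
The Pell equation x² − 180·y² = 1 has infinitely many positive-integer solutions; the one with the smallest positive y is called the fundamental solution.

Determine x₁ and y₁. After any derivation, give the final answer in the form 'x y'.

161 12

d=180: √d = [13; 2,2,2,26] (ℓ=4, even), read p_3/q_3
i=0: a=13 ⇒ p=13, q=1
…
i=2: a=2 ⇒ p=67, q=5
i=3: a=2 ⇒ p=161, q=12
→ (161, 12).  Check: 161²=25921, 180·12²=25920, difference 1.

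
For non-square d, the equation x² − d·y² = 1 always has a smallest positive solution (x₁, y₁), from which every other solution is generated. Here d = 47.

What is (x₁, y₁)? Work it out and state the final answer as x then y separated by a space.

48 7

√47 → a₀=6, period (1,5,1,12); ℓ=4 even so k=3
step 0: (6, 1)  from 6·(1,0) + (0,1)
step 1: (7, 1)  from 1·(6,1) + (1,0)
step 2: (41, 6)  from 5·(7,1) + (6,1)
step 3: (48, 7)  from 1·(41,6) + (7,1)
→ (48, 7).  Check: 48²=2304, 47·7²=2303, difference 1.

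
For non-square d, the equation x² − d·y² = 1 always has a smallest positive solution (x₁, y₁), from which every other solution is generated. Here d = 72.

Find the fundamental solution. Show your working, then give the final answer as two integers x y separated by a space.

[8; 2,16] for √72; ℓ=2 ⇒ convergent index 1
step 0: (8, 1)  from 8·(1,0) + (0,1)
step 1: (17, 2)  from 2·(8,1) + (1,0)
fundamental: x₁=17, y₁=2  (since 289 − 72·4 = 1)

17 2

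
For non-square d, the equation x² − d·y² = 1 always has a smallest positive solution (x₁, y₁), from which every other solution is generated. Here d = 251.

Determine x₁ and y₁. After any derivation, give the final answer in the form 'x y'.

3674890 231957

√251 = [15; 1,5,2,1,2,…,5,1,30, …], period ℓ=14 (even) → k=13
i=0: a=15 ⇒ p=15, q=1
…
i=3: a=2 ⇒ p=206, q=13
…
i=10: a=1 ⇒ p=212692, q=13425
…
i=12: a=5 ⇒ p=3097857, q=195535
i=13: a=1 ⇒ p=3674890, q=231957
(x₁, y₁) = (3674890, 231957);  3674890² − 251·231957² = 1 ✓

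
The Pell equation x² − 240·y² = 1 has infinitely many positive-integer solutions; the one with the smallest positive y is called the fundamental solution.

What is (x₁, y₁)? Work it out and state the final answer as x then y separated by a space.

31 2

√240 → a₀=15, period (2,30); ℓ=2 even so k=1
k=0  a_k=15  p_k/q_k = 15/1
k=1  a_k=2  p_k/q_k = 31/2
(x₁, y₁) = (31, 2);  31² − 240·2² = 1 ✓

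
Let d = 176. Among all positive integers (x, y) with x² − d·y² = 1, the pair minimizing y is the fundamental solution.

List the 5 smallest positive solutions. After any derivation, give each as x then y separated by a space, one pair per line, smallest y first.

√176 → a₀=13, period (3,1,3,26); ℓ=4 even so k=3
i=0: a=13 ⇒ p=13, q=1
i=1: a=3 ⇒ p=40, q=3
i=2: a=1 ⇒ p=53, q=4
i=3: a=3 ⇒ p=199, q=15
fundamental: x₁=199, y₁=15  (since 39601 − 176·225 = 1)
(x_2, y_2) = (199·199 + 176·15·15, 199·15 + 15·199) = (79201, 5970)
(x_3, y_3) = (199·79201 + 176·15·5970, 199·5970 + 15·79201) = (31521799, 2376045)
(x_4, y_4) = (199·31521799 + 176·15·2376045, 199·2376045 + 15·31521799) = (12545596801, 945659940)
(x_5, y_5) = (199·12545596801 + 176·15·945659940, 199·945659940 + 15·12545596801) = (4993116004999, 376370280075)

199 15
79201 5970
31521799 2376045
12545596801 945659940
4993116004999 376370280075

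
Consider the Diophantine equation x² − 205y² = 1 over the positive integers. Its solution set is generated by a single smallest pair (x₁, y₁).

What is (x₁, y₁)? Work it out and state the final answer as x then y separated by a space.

[14; 3,6,1,4,1,6,3,28] for √205; ℓ=8 ⇒ convergent index 7
step 0: (14, 1)  from 14·(1,0) + (0,1)
step 1: (43, 3)  from 3·(14,1) + (1,0)
…
step 5: (1847, 129)  from 1·(1532,107) + (315,22)
step 6: (12614, 881)  from 6·(1847,129) + (1532,107)
step 7: (39689, 2772)  from 3·(12614,881) + (1847,129)
→ (39689, 2772).  Check: 39689²=1575216721, 205·2772²=1575216720, difference 1.

39689 2772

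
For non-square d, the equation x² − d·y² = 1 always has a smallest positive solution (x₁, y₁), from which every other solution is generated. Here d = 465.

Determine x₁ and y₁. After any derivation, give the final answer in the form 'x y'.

15871 736

√465 → a₀=21, period (1,1,3,2,2,2,3,1,1,42); ℓ=10 even so k=9
step 0: (21, 1)  from 21·(1,0) + (0,1)
step 1: (22, 1)  from 1·(21,1) + (1,0)
step 2: (43, 2)  from 1·(22,1) + (21,1)
step 3: (151, 7)  from 3·(43,2) + (22,1)
step 4: (345, 16)  from 2·(151,7) + (43,2)
step 5: (841, 39)  from 2·(345,16) + (151,7)
step 6: (2027, 94)  from 2·(841,39) + (345,16)
step 7: (6922, 321)  from 3·(2027,94) + (841,39)
step 8: (8949, 415)  from 1·(6922,321) + (2027,94)
step 9: (15871, 736)  from 1·(8949,415) + (6922,321)
(x₁, y₁) = (15871, 736);  15871² − 465·736² = 1 ✓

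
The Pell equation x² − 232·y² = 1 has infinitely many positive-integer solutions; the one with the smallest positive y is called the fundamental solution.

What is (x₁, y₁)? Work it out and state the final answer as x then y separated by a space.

√232 → a₀=15, period (4,3,7,3,4,30); ℓ=6 even so k=5
step 0: (15, 1)  from 15·(1,0) + (0,1)
…
step 4: (4539, 298)  from 3·(1447,95) + (198,13)
step 5: (19603, 1287)  from 4·(4539,298) + (1447,95)
→ (19603, 1287).  Check: 19603²=384277609, 232·1287²=384277608, difference 1.

19603 1287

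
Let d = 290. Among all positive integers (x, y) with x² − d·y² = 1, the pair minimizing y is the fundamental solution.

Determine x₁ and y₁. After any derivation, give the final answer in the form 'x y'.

579 34

√290 = [17; 34, …], period ℓ=1 (odd) → k=1
a_0=17:  p_0=17·1+0=17,  q_0=17·0+1=1
a_1=34:  p_1=34·17+1=579,  q_1=34·1+0=34
→ (579, 34).  Check: 579²=335241, 290·34²=335240, difference 1.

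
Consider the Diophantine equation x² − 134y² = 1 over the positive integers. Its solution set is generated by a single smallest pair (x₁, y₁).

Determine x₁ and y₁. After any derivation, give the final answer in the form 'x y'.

145925 12606

d=134: √d = [11; 1,1,2,1,3,…,1,1,22] (ℓ=14, even), read p_13/q_13
i=0: a=11 ⇒ p=11, q=1
i=1: a=1 ⇒ p=12, q=1
…
i=5: a=3 ⇒ p=301, q=26
…
i=12: a=1 ⇒ p=84029, q=7259
i=13: a=1 ⇒ p=145925, q=12606
→ (145925, 12606).  Check: 145925²=21294105625, 134·12606²=21294105624, difference 1.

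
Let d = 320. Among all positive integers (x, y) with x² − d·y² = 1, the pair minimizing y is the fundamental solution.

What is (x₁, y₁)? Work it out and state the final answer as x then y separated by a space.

161 9

[17; 1,7,1,34] for √320; ℓ=4 ⇒ convergent index 3
k=0  a_k=17  p_k/q_k = 17/1
…
k=2  a_k=7  p_k/q_k = 143/8
k=3  a_k=1  p_k/q_k = 161/9
→ (161, 9).  Check: 161²=25921, 320·9²=25920, difference 1.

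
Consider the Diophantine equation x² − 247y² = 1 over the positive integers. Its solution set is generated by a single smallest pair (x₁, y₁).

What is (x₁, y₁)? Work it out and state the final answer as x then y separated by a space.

√247 → a₀=15, period (1,2,1,1,9,1,9,1,1,2,1,30); ℓ=12 even so k=11
step 0: (15, 1)  from 15·(1,0) + (0,1)
step 1: (16, 1)  from 1·(15,1) + (1,0)
step 2: (47, 3)  from 2·(16,1) + (15,1)
…
step 5: (1053, 67)  from 9·(110,7) + (63,4)
…
step 7: (11520, 733)  from 9·(1163,74) + (1053,67)
…
step 10: (61089, 3887)  from 2·(24203,1540) + (12683,807)
step 11: (85292, 5427)  from 1·(61089,3887) + (24203,1540)
(x₁, y₁) = (85292, 5427);  85292² − 247·5427² = 1 ✓

85292 5427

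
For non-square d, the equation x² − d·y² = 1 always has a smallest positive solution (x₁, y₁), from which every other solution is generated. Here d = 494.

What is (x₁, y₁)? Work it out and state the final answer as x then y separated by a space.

d=494: √d = [22; 4,2,2,1,2,1,2,2,4,44] (ℓ=10, even), read p_9/q_9
a_0=22:  p_0=22·1+0=22,  q_0=22·0+1=1
…
a_2=2:  p_2=2·89+22=200,  q_2=2·4+1=9
a_3=2:  p_3=2·200+89=489,  q_3=2·9+4=22
a_4=1:  p_4=1·489+200=689,  q_4=1·22+9=31
…
a_7=2:  p_7=2·2556+1867=6979,  q_7=2·115+84=314
a_8=2:  p_8=2·6979+2556=16514,  q_8=2·314+115=743
a_9=4:  p_9=4·16514+6979=73035,  q_9=4·743+314=3286
→ (73035, 3286).  Check: 73035²=5334111225, 494·3286²=5334111224, difference 1.

73035 3286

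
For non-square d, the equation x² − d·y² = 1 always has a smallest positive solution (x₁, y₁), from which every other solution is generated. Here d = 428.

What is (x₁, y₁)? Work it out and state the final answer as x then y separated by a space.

1850887 89466

√428 = [20; 1,2,4,1,5,10,5,1,4,2,1,40, …], period ℓ=12 (even) → k=11
a_0=20:  p_0=20·1+0=20,  q_0=20·0+1=1
a_1=1:  p_1=1·20+1=21,  q_1=1·1+0=1
…
a_4=1:  p_4=1·269+62=331,  q_4=1·13+3=16
a_5=5:  p_5=5·331+269=1924,  q_5=5·16+13=93
a_6=10:  p_6=10·1924+331=19571,  q_6=10·93+16=946
a_7=5:  p_7=5·19571+1924=99779,  q_7=5·946+93=4823
a_8=1:  p_8=1·99779+19571=119350,  q_8=1·4823+946=5769
a_9=4:  p_9=4·119350+99779=577179,  q_9=4·5769+4823=27899
a_10=2:  p_10=2·577179+119350=1273708,  q_10=2·27899+5769=61567
a_11=1:  p_11=1·1273708+577179=1850887,  q_11=1·61567+27899=89466
(x₁, y₁) = (1850887, 89466);  1850887² − 428·89466² = 1 ✓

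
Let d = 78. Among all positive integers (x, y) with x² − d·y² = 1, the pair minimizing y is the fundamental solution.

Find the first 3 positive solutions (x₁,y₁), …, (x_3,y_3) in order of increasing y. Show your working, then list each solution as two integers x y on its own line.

53 6
5617 636
595349 67410

√78 → a₀=8, period (1,4,1,16); ℓ=4 even so k=3
a_0=8:  p_0=8·1+0=8,  q_0=8·0+1=1
a_1=1:  p_1=1·8+1=9,  q_1=1·1+0=1
a_2=4:  p_2=4·9+8=44,  q_2=4·1+1=5
a_3=1:  p_3=1·44+9=53,  q_3=1·5+1=6
fundamental: x₁=53, y₁=6  (since 2809 − 78·36 = 1)
(53+6√78)^2 = 5617 + 636√78
(53+6√78)^3 = 595349 + 67410√78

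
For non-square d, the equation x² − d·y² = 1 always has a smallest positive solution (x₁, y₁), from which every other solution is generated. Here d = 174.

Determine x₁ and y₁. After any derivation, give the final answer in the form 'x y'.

√174 = [13; 5,4,5,26, …], period ℓ=4 (even) → k=3
step 0: (13, 1)  from 13·(1,0) + (0,1)
step 1: (66, 5)  from 5·(13,1) + (1,0)
step 2: (277, 21)  from 4·(66,5) + (13,1)
step 3: (1451, 110)  from 5·(277,21) + (66,5)
fundamental: x₁=1451, y₁=110  (since 2105401 − 174·12100 = 1)

1451 110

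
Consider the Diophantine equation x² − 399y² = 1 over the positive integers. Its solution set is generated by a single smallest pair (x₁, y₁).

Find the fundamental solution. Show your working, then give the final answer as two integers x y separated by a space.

√399 → a₀=19, period (1,38); ℓ=2 even so k=1
a_0=19:  p_0=19·1+0=19,  q_0=19·0+1=1
a_1=1:  p_1=1·19+1=20,  q_1=1·1+0=1
fundamental: x₁=20, y₁=1  (since 400 − 399·1 = 1)

20 1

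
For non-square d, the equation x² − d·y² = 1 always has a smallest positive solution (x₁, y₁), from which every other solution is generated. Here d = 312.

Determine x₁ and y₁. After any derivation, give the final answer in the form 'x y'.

√312 = [17; 1,1,1,34, …], period ℓ=4 (even) → k=3
k=0  a_k=17  p_k/q_k = 17/1
k=1  a_k=1  p_k/q_k = 18/1
k=2  a_k=1  p_k/q_k = 35/2
k=3  a_k=1  p_k/q_k = 53/3
fundamental: x₁=53, y₁=3  (since 2809 − 312·9 = 1)

53 3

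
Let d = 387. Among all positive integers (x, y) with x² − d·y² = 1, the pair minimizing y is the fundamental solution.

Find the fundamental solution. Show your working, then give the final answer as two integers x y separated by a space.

[19; 1,2,19,2,1,38] for √387; ℓ=6 ⇒ convergent index 5
k=0  a_k=19  p_k/q_k = 19/1
…
k=4  a_k=2  p_k/q_k = 2341/119
k=5  a_k=1  p_k/q_k = 3482/177
(x₁, y₁) = (3482, 177);  3482² − 387·177² = 1 ✓

3482 177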